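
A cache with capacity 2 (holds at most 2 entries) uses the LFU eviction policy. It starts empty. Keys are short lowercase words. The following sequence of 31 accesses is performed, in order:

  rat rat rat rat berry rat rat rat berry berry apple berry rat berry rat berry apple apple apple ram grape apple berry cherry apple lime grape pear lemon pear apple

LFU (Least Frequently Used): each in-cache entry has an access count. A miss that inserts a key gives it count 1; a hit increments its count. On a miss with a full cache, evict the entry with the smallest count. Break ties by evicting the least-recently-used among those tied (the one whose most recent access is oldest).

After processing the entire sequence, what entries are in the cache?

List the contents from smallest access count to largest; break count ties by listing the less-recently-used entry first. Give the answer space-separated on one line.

LFU simulation (capacity=2):
  1. access rat: MISS. Cache: [rat(c=1)]
  2. access rat: HIT, count now 2. Cache: [rat(c=2)]
  3. access rat: HIT, count now 3. Cache: [rat(c=3)]
  4. access rat: HIT, count now 4. Cache: [rat(c=4)]
  5. access berry: MISS. Cache: [berry(c=1) rat(c=4)]
  6. access rat: HIT, count now 5. Cache: [berry(c=1) rat(c=5)]
  7. access rat: HIT, count now 6. Cache: [berry(c=1) rat(c=6)]
  8. access rat: HIT, count now 7. Cache: [berry(c=1) rat(c=7)]
  9. access berry: HIT, count now 2. Cache: [berry(c=2) rat(c=7)]
  10. access berry: HIT, count now 3. Cache: [berry(c=3) rat(c=7)]
  11. access apple: MISS, evict berry(c=3). Cache: [apple(c=1) rat(c=7)]
  12. access berry: MISS, evict apple(c=1). Cache: [berry(c=1) rat(c=7)]
  13. access rat: HIT, count now 8. Cache: [berry(c=1) rat(c=8)]
  14. access berry: HIT, count now 2. Cache: [berry(c=2) rat(c=8)]
  15. access rat: HIT, count now 9. Cache: [berry(c=2) rat(c=9)]
  16. access berry: HIT, count now 3. Cache: [berry(c=3) rat(c=9)]
  17. access apple: MISS, evict berry(c=3). Cache: [apple(c=1) rat(c=9)]
  18. access apple: HIT, count now 2. Cache: [apple(c=2) rat(c=9)]
  19. access apple: HIT, count now 3. Cache: [apple(c=3) rat(c=9)]
  20. access ram: MISS, evict apple(c=3). Cache: [ram(c=1) rat(c=9)]
  21. access grape: MISS, evict ram(c=1). Cache: [grape(c=1) rat(c=9)]
  22. access apple: MISS, evict grape(c=1). Cache: [apple(c=1) rat(c=9)]
  23. access berry: MISS, evict apple(c=1). Cache: [berry(c=1) rat(c=9)]
  24. access cherry: MISS, evict berry(c=1). Cache: [cherry(c=1) rat(c=9)]
  25. access apple: MISS, evict cherry(c=1). Cache: [apple(c=1) rat(c=9)]
  26. access lime: MISS, evict apple(c=1). Cache: [lime(c=1) rat(c=9)]
  27. access grape: MISS, evict lime(c=1). Cache: [grape(c=1) rat(c=9)]
  28. access pear: MISS, evict grape(c=1). Cache: [pear(c=1) rat(c=9)]
  29. access lemon: MISS, evict pear(c=1). Cache: [lemon(c=1) rat(c=9)]
  30. access pear: MISS, evict lemon(c=1). Cache: [pear(c=1) rat(c=9)]
  31. access apple: MISS, evict pear(c=1). Cache: [apple(c=1) rat(c=9)]
Total: 14 hits, 17 misses, 15 evictions

Answer: apple rat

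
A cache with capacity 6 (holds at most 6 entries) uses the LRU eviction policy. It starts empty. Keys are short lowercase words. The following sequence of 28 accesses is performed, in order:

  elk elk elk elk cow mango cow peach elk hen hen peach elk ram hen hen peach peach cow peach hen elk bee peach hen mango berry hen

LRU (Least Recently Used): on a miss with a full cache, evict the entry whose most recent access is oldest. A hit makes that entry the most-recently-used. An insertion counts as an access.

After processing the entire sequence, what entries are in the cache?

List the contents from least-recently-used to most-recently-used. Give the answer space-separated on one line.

Answer: elk bee peach mango berry hen

Derivation:
LRU simulation (capacity=6):
  1. access elk: MISS. Cache (LRU->MRU): [elk]
  2. access elk: HIT. Cache (LRU->MRU): [elk]
  3. access elk: HIT. Cache (LRU->MRU): [elk]
  4. access elk: HIT. Cache (LRU->MRU): [elk]
  5. access cow: MISS. Cache (LRU->MRU): [elk cow]
  6. access mango: MISS. Cache (LRU->MRU): [elk cow mango]
  7. access cow: HIT. Cache (LRU->MRU): [elk mango cow]
  8. access peach: MISS. Cache (LRU->MRU): [elk mango cow peach]
  9. access elk: HIT. Cache (LRU->MRU): [mango cow peach elk]
  10. access hen: MISS. Cache (LRU->MRU): [mango cow peach elk hen]
  11. access hen: HIT. Cache (LRU->MRU): [mango cow peach elk hen]
  12. access peach: HIT. Cache (LRU->MRU): [mango cow elk hen peach]
  13. access elk: HIT. Cache (LRU->MRU): [mango cow hen peach elk]
  14. access ram: MISS. Cache (LRU->MRU): [mango cow hen peach elk ram]
  15. access hen: HIT. Cache (LRU->MRU): [mango cow peach elk ram hen]
  16. access hen: HIT. Cache (LRU->MRU): [mango cow peach elk ram hen]
  17. access peach: HIT. Cache (LRU->MRU): [mango cow elk ram hen peach]
  18. access peach: HIT. Cache (LRU->MRU): [mango cow elk ram hen peach]
  19. access cow: HIT. Cache (LRU->MRU): [mango elk ram hen peach cow]
  20. access peach: HIT. Cache (LRU->MRU): [mango elk ram hen cow peach]
  21. access hen: HIT. Cache (LRU->MRU): [mango elk ram cow peach hen]
  22. access elk: HIT. Cache (LRU->MRU): [mango ram cow peach hen elk]
  23. access bee: MISS, evict mango. Cache (LRU->MRU): [ram cow peach hen elk bee]
  24. access peach: HIT. Cache (LRU->MRU): [ram cow hen elk bee peach]
  25. access hen: HIT. Cache (LRU->MRU): [ram cow elk bee peach hen]
  26. access mango: MISS, evict ram. Cache (LRU->MRU): [cow elk bee peach hen mango]
  27. access berry: MISS, evict cow. Cache (LRU->MRU): [elk bee peach hen mango berry]
  28. access hen: HIT. Cache (LRU->MRU): [elk bee peach mango berry hen]
Total: 19 hits, 9 misses, 3 evictions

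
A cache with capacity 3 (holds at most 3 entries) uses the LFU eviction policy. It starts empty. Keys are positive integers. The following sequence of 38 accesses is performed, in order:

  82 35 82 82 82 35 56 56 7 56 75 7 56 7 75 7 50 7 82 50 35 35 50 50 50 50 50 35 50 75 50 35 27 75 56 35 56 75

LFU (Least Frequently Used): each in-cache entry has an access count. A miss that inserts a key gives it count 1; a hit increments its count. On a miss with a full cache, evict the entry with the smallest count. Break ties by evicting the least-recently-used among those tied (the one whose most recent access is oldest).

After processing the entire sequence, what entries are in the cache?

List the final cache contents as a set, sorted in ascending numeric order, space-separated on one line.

Answer: 50 75 82

Derivation:
LFU simulation (capacity=3):
  1. access 82: MISS. Cache: [82(c=1)]
  2. access 35: MISS. Cache: [82(c=1) 35(c=1)]
  3. access 82: HIT, count now 2. Cache: [35(c=1) 82(c=2)]
  4. access 82: HIT, count now 3. Cache: [35(c=1) 82(c=3)]
  5. access 82: HIT, count now 4. Cache: [35(c=1) 82(c=4)]
  6. access 35: HIT, count now 2. Cache: [35(c=2) 82(c=4)]
  7. access 56: MISS. Cache: [56(c=1) 35(c=2) 82(c=4)]
  8. access 56: HIT, count now 2. Cache: [35(c=2) 56(c=2) 82(c=4)]
  9. access 7: MISS, evict 35(c=2). Cache: [7(c=1) 56(c=2) 82(c=4)]
  10. access 56: HIT, count now 3. Cache: [7(c=1) 56(c=3) 82(c=4)]
  11. access 75: MISS, evict 7(c=1). Cache: [75(c=1) 56(c=3) 82(c=4)]
  12. access 7: MISS, evict 75(c=1). Cache: [7(c=1) 56(c=3) 82(c=4)]
  13. access 56: HIT, count now 4. Cache: [7(c=1) 82(c=4) 56(c=4)]
  14. access 7: HIT, count now 2. Cache: [7(c=2) 82(c=4) 56(c=4)]
  15. access 75: MISS, evict 7(c=2). Cache: [75(c=1) 82(c=4) 56(c=4)]
  16. access 7: MISS, evict 75(c=1). Cache: [7(c=1) 82(c=4) 56(c=4)]
  17. access 50: MISS, evict 7(c=1). Cache: [50(c=1) 82(c=4) 56(c=4)]
  18. access 7: MISS, evict 50(c=1). Cache: [7(c=1) 82(c=4) 56(c=4)]
  19. access 82: HIT, count now 5. Cache: [7(c=1) 56(c=4) 82(c=5)]
  20. access 50: MISS, evict 7(c=1). Cache: [50(c=1) 56(c=4) 82(c=5)]
  21. access 35: MISS, evict 50(c=1). Cache: [35(c=1) 56(c=4) 82(c=5)]
  22. access 35: HIT, count now 2. Cache: [35(c=2) 56(c=4) 82(c=5)]
  23. access 50: MISS, evict 35(c=2). Cache: [50(c=1) 56(c=4) 82(c=5)]
  24. access 50: HIT, count now 2. Cache: [50(c=2) 56(c=4) 82(c=5)]
  25. access 50: HIT, count now 3. Cache: [50(c=3) 56(c=4) 82(c=5)]
  26. access 50: HIT, count now 4. Cache: [56(c=4) 50(c=4) 82(c=5)]
  27. access 50: HIT, count now 5. Cache: [56(c=4) 82(c=5) 50(c=5)]
  28. access 35: MISS, evict 56(c=4). Cache: [35(c=1) 82(c=5) 50(c=5)]
  29. access 50: HIT, count now 6. Cache: [35(c=1) 82(c=5) 50(c=6)]
  30. access 75: MISS, evict 35(c=1). Cache: [75(c=1) 82(c=5) 50(c=6)]
  31. access 50: HIT, count now 7. Cache: [75(c=1) 82(c=5) 50(c=7)]
  32. access 35: MISS, evict 75(c=1). Cache: [35(c=1) 82(c=5) 50(c=7)]
  33. access 27: MISS, evict 35(c=1). Cache: [27(c=1) 82(c=5) 50(c=7)]
  34. access 75: MISS, evict 27(c=1). Cache: [75(c=1) 82(c=5) 50(c=7)]
  35. access 56: MISS, evict 75(c=1). Cache: [56(c=1) 82(c=5) 50(c=7)]
  36. access 35: MISS, evict 56(c=1). Cache: [35(c=1) 82(c=5) 50(c=7)]
  37. access 56: MISS, evict 35(c=1). Cache: [56(c=1) 82(c=5) 50(c=7)]
  38. access 75: MISS, evict 56(c=1). Cache: [75(c=1) 82(c=5) 50(c=7)]
Total: 16 hits, 22 misses, 19 evictions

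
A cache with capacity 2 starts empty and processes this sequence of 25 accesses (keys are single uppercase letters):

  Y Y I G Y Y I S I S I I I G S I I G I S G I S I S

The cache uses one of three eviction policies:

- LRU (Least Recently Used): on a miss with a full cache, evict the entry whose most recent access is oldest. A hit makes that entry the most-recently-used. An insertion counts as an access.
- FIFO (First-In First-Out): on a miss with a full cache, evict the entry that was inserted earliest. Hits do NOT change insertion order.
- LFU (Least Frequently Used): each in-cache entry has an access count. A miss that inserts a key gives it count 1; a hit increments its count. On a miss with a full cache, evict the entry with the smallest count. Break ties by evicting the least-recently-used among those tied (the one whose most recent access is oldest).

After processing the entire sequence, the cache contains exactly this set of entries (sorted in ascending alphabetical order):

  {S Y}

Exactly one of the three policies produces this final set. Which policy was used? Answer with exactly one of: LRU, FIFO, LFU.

Simulating under each policy and comparing final sets:
  LRU: final set = {I S} -> differs
  FIFO: final set = {I S} -> differs
  LFU: final set = {S Y} -> MATCHES target
Only LFU produces the target set.

Answer: LFU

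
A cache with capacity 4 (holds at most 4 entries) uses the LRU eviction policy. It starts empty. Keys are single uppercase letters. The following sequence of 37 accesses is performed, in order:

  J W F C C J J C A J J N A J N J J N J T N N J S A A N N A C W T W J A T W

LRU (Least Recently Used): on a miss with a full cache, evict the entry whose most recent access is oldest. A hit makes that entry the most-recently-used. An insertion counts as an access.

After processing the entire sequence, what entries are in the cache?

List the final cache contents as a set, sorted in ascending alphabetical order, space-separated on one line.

Answer: A J T W

Derivation:
LRU simulation (capacity=4):
  1. access J: MISS. Cache (LRU->MRU): [J]
  2. access W: MISS. Cache (LRU->MRU): [J W]
  3. access F: MISS. Cache (LRU->MRU): [J W F]
  4. access C: MISS. Cache (LRU->MRU): [J W F C]
  5. access C: HIT. Cache (LRU->MRU): [J W F C]
  6. access J: HIT. Cache (LRU->MRU): [W F C J]
  7. access J: HIT. Cache (LRU->MRU): [W F C J]
  8. access C: HIT. Cache (LRU->MRU): [W F J C]
  9. access A: MISS, evict W. Cache (LRU->MRU): [F J C A]
  10. access J: HIT. Cache (LRU->MRU): [F C A J]
  11. access J: HIT. Cache (LRU->MRU): [F C A J]
  12. access N: MISS, evict F. Cache (LRU->MRU): [C A J N]
  13. access A: HIT. Cache (LRU->MRU): [C J N A]
  14. access J: HIT. Cache (LRU->MRU): [C N A J]
  15. access N: HIT. Cache (LRU->MRU): [C A J N]
  16. access J: HIT. Cache (LRU->MRU): [C A N J]
  17. access J: HIT. Cache (LRU->MRU): [C A N J]
  18. access N: HIT. Cache (LRU->MRU): [C A J N]
  19. access J: HIT. Cache (LRU->MRU): [C A N J]
  20. access T: MISS, evict C. Cache (LRU->MRU): [A N J T]
  21. access N: HIT. Cache (LRU->MRU): [A J T N]
  22. access N: HIT. Cache (LRU->MRU): [A J T N]
  23. access J: HIT. Cache (LRU->MRU): [A T N J]
  24. access S: MISS, evict A. Cache (LRU->MRU): [T N J S]
  25. access A: MISS, evict T. Cache (LRU->MRU): [N J S A]
  26. access A: HIT. Cache (LRU->MRU): [N J S A]
  27. access N: HIT. Cache (LRU->MRU): [J S A N]
  28. access N: HIT. Cache (LRU->MRU): [J S A N]
  29. access A: HIT. Cache (LRU->MRU): [J S N A]
  30. access C: MISS, evict J. Cache (LRU->MRU): [S N A C]
  31. access W: MISS, evict S. Cache (LRU->MRU): [N A C W]
  32. access T: MISS, evict N. Cache (LRU->MRU): [A C W T]
  33. access W: HIT. Cache (LRU->MRU): [A C T W]
  34. access J: MISS, evict A. Cache (LRU->MRU): [C T W J]
  35. access A: MISS, evict C. Cache (LRU->MRU): [T W J A]
  36. access T: HIT. Cache (LRU->MRU): [W J A T]
  37. access W: HIT. Cache (LRU->MRU): [J A T W]
Total: 23 hits, 14 misses, 10 evictions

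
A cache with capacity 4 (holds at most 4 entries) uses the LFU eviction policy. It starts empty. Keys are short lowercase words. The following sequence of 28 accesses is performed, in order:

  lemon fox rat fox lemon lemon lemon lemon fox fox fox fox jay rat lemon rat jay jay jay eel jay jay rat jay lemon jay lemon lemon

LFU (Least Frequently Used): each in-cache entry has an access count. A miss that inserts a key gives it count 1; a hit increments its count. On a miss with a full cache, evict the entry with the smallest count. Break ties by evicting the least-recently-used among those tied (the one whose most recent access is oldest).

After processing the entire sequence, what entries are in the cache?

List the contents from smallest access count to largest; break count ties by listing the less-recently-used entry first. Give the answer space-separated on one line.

Answer: rat fox jay lemon

Derivation:
LFU simulation (capacity=4):
  1. access lemon: MISS. Cache: [lemon(c=1)]
  2. access fox: MISS. Cache: [lemon(c=1) fox(c=1)]
  3. access rat: MISS. Cache: [lemon(c=1) fox(c=1) rat(c=1)]
  4. access fox: HIT, count now 2. Cache: [lemon(c=1) rat(c=1) fox(c=2)]
  5. access lemon: HIT, count now 2. Cache: [rat(c=1) fox(c=2) lemon(c=2)]
  6. access lemon: HIT, count now 3. Cache: [rat(c=1) fox(c=2) lemon(c=3)]
  7. access lemon: HIT, count now 4. Cache: [rat(c=1) fox(c=2) lemon(c=4)]
  8. access lemon: HIT, count now 5. Cache: [rat(c=1) fox(c=2) lemon(c=5)]
  9. access fox: HIT, count now 3. Cache: [rat(c=1) fox(c=3) lemon(c=5)]
  10. access fox: HIT, count now 4. Cache: [rat(c=1) fox(c=4) lemon(c=5)]
  11. access fox: HIT, count now 5. Cache: [rat(c=1) lemon(c=5) fox(c=5)]
  12. access fox: HIT, count now 6. Cache: [rat(c=1) lemon(c=5) fox(c=6)]
  13. access jay: MISS. Cache: [rat(c=1) jay(c=1) lemon(c=5) fox(c=6)]
  14. access rat: HIT, count now 2. Cache: [jay(c=1) rat(c=2) lemon(c=5) fox(c=6)]
  15. access lemon: HIT, count now 6. Cache: [jay(c=1) rat(c=2) fox(c=6) lemon(c=6)]
  16. access rat: HIT, count now 3. Cache: [jay(c=1) rat(c=3) fox(c=6) lemon(c=6)]
  17. access jay: HIT, count now 2. Cache: [jay(c=2) rat(c=3) fox(c=6) lemon(c=6)]
  18. access jay: HIT, count now 3. Cache: [rat(c=3) jay(c=3) fox(c=6) lemon(c=6)]
  19. access jay: HIT, count now 4. Cache: [rat(c=3) jay(c=4) fox(c=6) lemon(c=6)]
  20. access eel: MISS, evict rat(c=3). Cache: [eel(c=1) jay(c=4) fox(c=6) lemon(c=6)]
  21. access jay: HIT, count now 5. Cache: [eel(c=1) jay(c=5) fox(c=6) lemon(c=6)]
  22. access jay: HIT, count now 6. Cache: [eel(c=1) fox(c=6) lemon(c=6) jay(c=6)]
  23. access rat: MISS, evict eel(c=1). Cache: [rat(c=1) fox(c=6) lemon(c=6) jay(c=6)]
  24. access jay: HIT, count now 7. Cache: [rat(c=1) fox(c=6) lemon(c=6) jay(c=7)]
  25. access lemon: HIT, count now 7. Cache: [rat(c=1) fox(c=6) jay(c=7) lemon(c=7)]
  26. access jay: HIT, count now 8. Cache: [rat(c=1) fox(c=6) lemon(c=7) jay(c=8)]
  27. access lemon: HIT, count now 8. Cache: [rat(c=1) fox(c=6) jay(c=8) lemon(c=8)]
  28. access lemon: HIT, count now 9. Cache: [rat(c=1) fox(c=6) jay(c=8) lemon(c=9)]
Total: 22 hits, 6 misses, 2 evictions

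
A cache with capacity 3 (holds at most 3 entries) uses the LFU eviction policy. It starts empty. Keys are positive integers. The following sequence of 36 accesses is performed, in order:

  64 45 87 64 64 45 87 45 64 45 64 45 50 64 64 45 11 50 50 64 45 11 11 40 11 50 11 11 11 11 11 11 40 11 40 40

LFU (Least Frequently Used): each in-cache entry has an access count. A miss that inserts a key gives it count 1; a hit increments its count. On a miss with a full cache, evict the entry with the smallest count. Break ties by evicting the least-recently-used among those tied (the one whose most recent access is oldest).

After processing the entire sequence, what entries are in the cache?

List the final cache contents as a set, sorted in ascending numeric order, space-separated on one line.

LFU simulation (capacity=3):
  1. access 64: MISS. Cache: [64(c=1)]
  2. access 45: MISS. Cache: [64(c=1) 45(c=1)]
  3. access 87: MISS. Cache: [64(c=1) 45(c=1) 87(c=1)]
  4. access 64: HIT, count now 2. Cache: [45(c=1) 87(c=1) 64(c=2)]
  5. access 64: HIT, count now 3. Cache: [45(c=1) 87(c=1) 64(c=3)]
  6. access 45: HIT, count now 2. Cache: [87(c=1) 45(c=2) 64(c=3)]
  7. access 87: HIT, count now 2. Cache: [45(c=2) 87(c=2) 64(c=3)]
  8. access 45: HIT, count now 3. Cache: [87(c=2) 64(c=3) 45(c=3)]
  9. access 64: HIT, count now 4. Cache: [87(c=2) 45(c=3) 64(c=4)]
  10. access 45: HIT, count now 4. Cache: [87(c=2) 64(c=4) 45(c=4)]
  11. access 64: HIT, count now 5. Cache: [87(c=2) 45(c=4) 64(c=5)]
  12. access 45: HIT, count now 5. Cache: [87(c=2) 64(c=5) 45(c=5)]
  13. access 50: MISS, evict 87(c=2). Cache: [50(c=1) 64(c=5) 45(c=5)]
  14. access 64: HIT, count now 6. Cache: [50(c=1) 45(c=5) 64(c=6)]
  15. access 64: HIT, count now 7. Cache: [50(c=1) 45(c=5) 64(c=7)]
  16. access 45: HIT, count now 6. Cache: [50(c=1) 45(c=6) 64(c=7)]
  17. access 11: MISS, evict 50(c=1). Cache: [11(c=1) 45(c=6) 64(c=7)]
  18. access 50: MISS, evict 11(c=1). Cache: [50(c=1) 45(c=6) 64(c=7)]
  19. access 50: HIT, count now 2. Cache: [50(c=2) 45(c=6) 64(c=7)]
  20. access 64: HIT, count now 8. Cache: [50(c=2) 45(c=6) 64(c=8)]
  21. access 45: HIT, count now 7. Cache: [50(c=2) 45(c=7) 64(c=8)]
  22. access 11: MISS, evict 50(c=2). Cache: [11(c=1) 45(c=7) 64(c=8)]
  23. access 11: HIT, count now 2. Cache: [11(c=2) 45(c=7) 64(c=8)]
  24. access 40: MISS, evict 11(c=2). Cache: [40(c=1) 45(c=7) 64(c=8)]
  25. access 11: MISS, evict 40(c=1). Cache: [11(c=1) 45(c=7) 64(c=8)]
  26. access 50: MISS, evict 11(c=1). Cache: [50(c=1) 45(c=7) 64(c=8)]
  27. access 11: MISS, evict 50(c=1). Cache: [11(c=1) 45(c=7) 64(c=8)]
  28. access 11: HIT, count now 2. Cache: [11(c=2) 45(c=7) 64(c=8)]
  29. access 11: HIT, count now 3. Cache: [11(c=3) 45(c=7) 64(c=8)]
  30. access 11: HIT, count now 4. Cache: [11(c=4) 45(c=7) 64(c=8)]
  31. access 11: HIT, count now 5. Cache: [11(c=5) 45(c=7) 64(c=8)]
  32. access 11: HIT, count now 6. Cache: [11(c=6) 45(c=7) 64(c=8)]
  33. access 40: MISS, evict 11(c=6). Cache: [40(c=1) 45(c=7) 64(c=8)]
  34. access 11: MISS, evict 40(c=1). Cache: [11(c=1) 45(c=7) 64(c=8)]
  35. access 40: MISS, evict 11(c=1). Cache: [40(c=1) 45(c=7) 64(c=8)]
  36. access 40: HIT, count now 2. Cache: [40(c=2) 45(c=7) 64(c=8)]
Total: 22 hits, 14 misses, 11 evictions

Answer: 40 45 64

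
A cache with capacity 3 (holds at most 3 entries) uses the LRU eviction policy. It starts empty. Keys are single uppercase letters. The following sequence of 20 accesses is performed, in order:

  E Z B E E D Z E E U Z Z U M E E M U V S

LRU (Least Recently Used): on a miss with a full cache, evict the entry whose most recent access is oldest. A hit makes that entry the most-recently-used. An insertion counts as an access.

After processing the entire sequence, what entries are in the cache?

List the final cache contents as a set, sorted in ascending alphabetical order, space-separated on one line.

Answer: S U V

Derivation:
LRU simulation (capacity=3):
  1. access E: MISS. Cache (LRU->MRU): [E]
  2. access Z: MISS. Cache (LRU->MRU): [E Z]
  3. access B: MISS. Cache (LRU->MRU): [E Z B]
  4. access E: HIT. Cache (LRU->MRU): [Z B E]
  5. access E: HIT. Cache (LRU->MRU): [Z B E]
  6. access D: MISS, evict Z. Cache (LRU->MRU): [B E D]
  7. access Z: MISS, evict B. Cache (LRU->MRU): [E D Z]
  8. access E: HIT. Cache (LRU->MRU): [D Z E]
  9. access E: HIT. Cache (LRU->MRU): [D Z E]
  10. access U: MISS, evict D. Cache (LRU->MRU): [Z E U]
  11. access Z: HIT. Cache (LRU->MRU): [E U Z]
  12. access Z: HIT. Cache (LRU->MRU): [E U Z]
  13. access U: HIT. Cache (LRU->MRU): [E Z U]
  14. access M: MISS, evict E. Cache (LRU->MRU): [Z U M]
  15. access E: MISS, evict Z. Cache (LRU->MRU): [U M E]
  16. access E: HIT. Cache (LRU->MRU): [U M E]
  17. access M: HIT. Cache (LRU->MRU): [U E M]
  18. access U: HIT. Cache (LRU->MRU): [E M U]
  19. access V: MISS, evict E. Cache (LRU->MRU): [M U V]
  20. access S: MISS, evict M. Cache (LRU->MRU): [U V S]
Total: 10 hits, 10 misses, 7 evictions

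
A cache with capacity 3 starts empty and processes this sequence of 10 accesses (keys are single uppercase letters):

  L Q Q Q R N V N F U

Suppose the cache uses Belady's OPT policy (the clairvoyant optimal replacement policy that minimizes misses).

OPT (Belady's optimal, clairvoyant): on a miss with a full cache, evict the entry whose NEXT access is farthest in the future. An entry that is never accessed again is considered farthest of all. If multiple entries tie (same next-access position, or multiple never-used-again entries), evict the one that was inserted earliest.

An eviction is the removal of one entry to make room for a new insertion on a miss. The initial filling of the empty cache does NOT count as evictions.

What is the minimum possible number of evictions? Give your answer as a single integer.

OPT (Belady) simulation (capacity=3):
  1. access L: MISS. Cache: [L]
  2. access Q: MISS. Cache: [L Q]
  3. access Q: HIT. Next use of Q: step 4. Cache: [L Q]
  4. access Q: HIT. Next use of Q: never. Cache: [L Q]
  5. access R: MISS. Cache: [L Q R]
  6. access N: MISS, evict L (next use: never). Cache: [Q R N]
  7. access V: MISS, evict Q (next use: never). Cache: [R N V]
  8. access N: HIT. Next use of N: never. Cache: [R N V]
  9. access F: MISS, evict R (next use: never). Cache: [N V F]
  10. access U: MISS, evict N (next use: never). Cache: [V F U]
Total: 3 hits, 7 misses, 4 evictions

Answer: 4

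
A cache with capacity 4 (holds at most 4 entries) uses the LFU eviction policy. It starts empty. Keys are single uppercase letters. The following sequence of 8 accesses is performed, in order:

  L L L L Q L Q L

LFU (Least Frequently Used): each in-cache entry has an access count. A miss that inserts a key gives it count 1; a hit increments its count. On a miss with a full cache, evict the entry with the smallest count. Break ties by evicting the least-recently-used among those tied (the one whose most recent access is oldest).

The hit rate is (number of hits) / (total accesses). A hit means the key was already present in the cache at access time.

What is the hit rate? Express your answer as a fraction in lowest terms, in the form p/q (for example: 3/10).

Answer: 3/4

Derivation:
LFU simulation (capacity=4):
  1. access L: MISS. Cache: [L(c=1)]
  2. access L: HIT, count now 2. Cache: [L(c=2)]
  3. access L: HIT, count now 3. Cache: [L(c=3)]
  4. access L: HIT, count now 4. Cache: [L(c=4)]
  5. access Q: MISS. Cache: [Q(c=1) L(c=4)]
  6. access L: HIT, count now 5. Cache: [Q(c=1) L(c=5)]
  7. access Q: HIT, count now 2. Cache: [Q(c=2) L(c=5)]
  8. access L: HIT, count now 6. Cache: [Q(c=2) L(c=6)]
Total: 6 hits, 2 misses, 0 evictions

Hit rate = 6/8 = 3/4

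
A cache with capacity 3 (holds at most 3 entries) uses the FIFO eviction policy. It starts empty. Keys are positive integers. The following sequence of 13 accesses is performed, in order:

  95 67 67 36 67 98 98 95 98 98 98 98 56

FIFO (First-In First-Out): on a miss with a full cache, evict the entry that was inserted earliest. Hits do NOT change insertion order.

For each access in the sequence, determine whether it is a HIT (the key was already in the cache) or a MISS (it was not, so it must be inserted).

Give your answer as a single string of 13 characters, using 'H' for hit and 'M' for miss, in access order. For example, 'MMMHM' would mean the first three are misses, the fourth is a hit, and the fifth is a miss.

Answer: MMHMHMHMHHHHM

Derivation:
FIFO simulation (capacity=3):
  1. access 95: MISS. Cache (old->new): [95]
  2. access 67: MISS. Cache (old->new): [95 67]
  3. access 67: HIT. Cache (old->new): [95 67]
  4. access 36: MISS. Cache (old->new): [95 67 36]
  5. access 67: HIT. Cache (old->new): [95 67 36]
  6. access 98: MISS, evict 95. Cache (old->new): [67 36 98]
  7. access 98: HIT. Cache (old->new): [67 36 98]
  8. access 95: MISS, evict 67. Cache (old->new): [36 98 95]
  9. access 98: HIT. Cache (old->new): [36 98 95]
  10. access 98: HIT. Cache (old->new): [36 98 95]
  11. access 98: HIT. Cache (old->new): [36 98 95]
  12. access 98: HIT. Cache (old->new): [36 98 95]
  13. access 56: MISS, evict 36. Cache (old->new): [98 95 56]
Total: 7 hits, 6 misses, 3 evictions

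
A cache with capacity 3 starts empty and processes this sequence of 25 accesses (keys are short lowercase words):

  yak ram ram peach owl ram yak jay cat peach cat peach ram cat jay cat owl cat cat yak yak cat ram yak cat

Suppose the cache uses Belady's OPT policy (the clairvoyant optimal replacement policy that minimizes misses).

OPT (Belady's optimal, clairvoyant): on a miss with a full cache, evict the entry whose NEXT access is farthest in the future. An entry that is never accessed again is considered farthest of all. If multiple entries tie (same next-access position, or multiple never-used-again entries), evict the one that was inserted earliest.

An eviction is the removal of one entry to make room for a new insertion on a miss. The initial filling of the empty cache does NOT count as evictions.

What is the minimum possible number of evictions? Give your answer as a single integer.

Answer: 7

Derivation:
OPT (Belady) simulation (capacity=3):
  1. access yak: MISS. Cache: [yak]
  2. access ram: MISS. Cache: [yak ram]
  3. access ram: HIT. Next use of ram: step 6. Cache: [yak ram]
  4. access peach: MISS. Cache: [yak ram peach]
  5. access owl: MISS, evict peach (next use: step 10). Cache: [yak ram owl]
  6. access ram: HIT. Next use of ram: step 13. Cache: [yak ram owl]
  7. access yak: HIT. Next use of yak: step 20. Cache: [yak ram owl]
  8. access jay: MISS, evict yak (next use: step 20). Cache: [ram owl jay]
  9. access cat: MISS, evict owl (next use: step 17). Cache: [ram jay cat]
  10. access peach: MISS, evict jay (next use: step 15). Cache: [ram cat peach]
  11. access cat: HIT. Next use of cat: step 14. Cache: [ram cat peach]
  12. access peach: HIT. Next use of peach: never. Cache: [ram cat peach]
  13. access ram: HIT. Next use of ram: step 23. Cache: [ram cat peach]
  14. access cat: HIT. Next use of cat: step 16. Cache: [ram cat peach]
  15. access jay: MISS, evict peach (next use: never). Cache: [ram cat jay]
  16. access cat: HIT. Next use of cat: step 18. Cache: [ram cat jay]
  17. access owl: MISS, evict jay (next use: never). Cache: [ram cat owl]
  18. access cat: HIT. Next use of cat: step 19. Cache: [ram cat owl]
  19. access cat: HIT. Next use of cat: step 22. Cache: [ram cat owl]
  20. access yak: MISS, evict owl (next use: never). Cache: [ram cat yak]
  21. access yak: HIT. Next use of yak: step 24. Cache: [ram cat yak]
  22. access cat: HIT. Next use of cat: step 25. Cache: [ram cat yak]
  23. access ram: HIT. Next use of ram: never. Cache: [ram cat yak]
  24. access yak: HIT. Next use of yak: never. Cache: [ram cat yak]
  25. access cat: HIT. Next use of cat: never. Cache: [ram cat yak]
Total: 15 hits, 10 misses, 7 evictions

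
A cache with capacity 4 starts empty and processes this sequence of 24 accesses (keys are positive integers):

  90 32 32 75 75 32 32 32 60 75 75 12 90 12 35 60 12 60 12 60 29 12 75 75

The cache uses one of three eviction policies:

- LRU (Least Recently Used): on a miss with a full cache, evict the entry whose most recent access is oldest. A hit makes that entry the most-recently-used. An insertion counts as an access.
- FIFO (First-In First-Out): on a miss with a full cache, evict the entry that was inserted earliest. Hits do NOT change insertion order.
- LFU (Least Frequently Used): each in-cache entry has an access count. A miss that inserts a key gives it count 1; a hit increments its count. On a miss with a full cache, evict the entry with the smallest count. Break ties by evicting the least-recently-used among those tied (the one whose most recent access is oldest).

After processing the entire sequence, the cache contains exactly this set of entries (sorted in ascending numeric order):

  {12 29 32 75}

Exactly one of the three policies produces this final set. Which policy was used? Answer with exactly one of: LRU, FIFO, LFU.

Answer: LFU

Derivation:
Simulating under each policy and comparing final sets:
  LRU: final set = {12 29 60 75} -> differs
  FIFO: final set = {29 35 75 90} -> differs
  LFU: final set = {12 29 32 75} -> MATCHES target
Only LFU produces the target set.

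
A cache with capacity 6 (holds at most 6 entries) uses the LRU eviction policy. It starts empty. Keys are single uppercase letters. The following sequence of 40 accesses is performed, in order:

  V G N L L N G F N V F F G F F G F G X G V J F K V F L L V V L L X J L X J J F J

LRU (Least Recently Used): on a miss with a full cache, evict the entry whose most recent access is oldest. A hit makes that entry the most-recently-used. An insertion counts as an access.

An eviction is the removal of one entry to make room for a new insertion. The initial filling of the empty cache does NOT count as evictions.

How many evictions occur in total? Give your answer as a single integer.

Answer: 4

Derivation:
LRU simulation (capacity=6):
  1. access V: MISS. Cache (LRU->MRU): [V]
  2. access G: MISS. Cache (LRU->MRU): [V G]
  3. access N: MISS. Cache (LRU->MRU): [V G N]
  4. access L: MISS. Cache (LRU->MRU): [V G N L]
  5. access L: HIT. Cache (LRU->MRU): [V G N L]
  6. access N: HIT. Cache (LRU->MRU): [V G L N]
  7. access G: HIT. Cache (LRU->MRU): [V L N G]
  8. access F: MISS. Cache (LRU->MRU): [V L N G F]
  9. access N: HIT. Cache (LRU->MRU): [V L G F N]
  10. access V: HIT. Cache (LRU->MRU): [L G F N V]
  11. access F: HIT. Cache (LRU->MRU): [L G N V F]
  12. access F: HIT. Cache (LRU->MRU): [L G N V F]
  13. access G: HIT. Cache (LRU->MRU): [L N V F G]
  14. access F: HIT. Cache (LRU->MRU): [L N V G F]
  15. access F: HIT. Cache (LRU->MRU): [L N V G F]
  16. access G: HIT. Cache (LRU->MRU): [L N V F G]
  17. access F: HIT. Cache (LRU->MRU): [L N V G F]
  18. access G: HIT. Cache (LRU->MRU): [L N V F G]
  19. access X: MISS. Cache (LRU->MRU): [L N V F G X]
  20. access G: HIT. Cache (LRU->MRU): [L N V F X G]
  21. access V: HIT. Cache (LRU->MRU): [L N F X G V]
  22. access J: MISS, evict L. Cache (LRU->MRU): [N F X G V J]
  23. access F: HIT. Cache (LRU->MRU): [N X G V J F]
  24. access K: MISS, evict N. Cache (LRU->MRU): [X G V J F K]
  25. access V: HIT. Cache (LRU->MRU): [X G J F K V]
  26. access F: HIT. Cache (LRU->MRU): [X G J K V F]
  27. access L: MISS, evict X. Cache (LRU->MRU): [G J K V F L]
  28. access L: HIT. Cache (LRU->MRU): [G J K V F L]
  29. access V: HIT. Cache (LRU->MRU): [G J K F L V]
  30. access V: HIT. Cache (LRU->MRU): [G J K F L V]
  31. access L: HIT. Cache (LRU->MRU): [G J K F V L]
  32. access L: HIT. Cache (LRU->MRU): [G J K F V L]
  33. access X: MISS, evict G. Cache (LRU->MRU): [J K F V L X]
  34. access J: HIT. Cache (LRU->MRU): [K F V L X J]
  35. access L: HIT. Cache (LRU->MRU): [K F V X J L]
  36. access X: HIT. Cache (LRU->MRU): [K F V J L X]
  37. access J: HIT. Cache (LRU->MRU): [K F V L X J]
  38. access J: HIT. Cache (LRU->MRU): [K F V L X J]
  39. access F: HIT. Cache (LRU->MRU): [K V L X J F]
  40. access J: HIT. Cache (LRU->MRU): [K V L X F J]
Total: 30 hits, 10 misses, 4 evictions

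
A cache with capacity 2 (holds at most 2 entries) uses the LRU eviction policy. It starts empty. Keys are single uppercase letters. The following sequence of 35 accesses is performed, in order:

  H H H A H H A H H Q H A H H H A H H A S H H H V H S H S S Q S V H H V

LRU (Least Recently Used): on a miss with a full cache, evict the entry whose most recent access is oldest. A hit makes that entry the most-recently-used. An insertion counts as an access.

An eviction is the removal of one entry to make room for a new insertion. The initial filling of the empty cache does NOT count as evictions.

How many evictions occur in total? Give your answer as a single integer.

Answer: 9

Derivation:
LRU simulation (capacity=2):
  1. access H: MISS. Cache (LRU->MRU): [H]
  2. access H: HIT. Cache (LRU->MRU): [H]
  3. access H: HIT. Cache (LRU->MRU): [H]
  4. access A: MISS. Cache (LRU->MRU): [H A]
  5. access H: HIT. Cache (LRU->MRU): [A H]
  6. access H: HIT. Cache (LRU->MRU): [A H]
  7. access A: HIT. Cache (LRU->MRU): [H A]
  8. access H: HIT. Cache (LRU->MRU): [A H]
  9. access H: HIT. Cache (LRU->MRU): [A H]
  10. access Q: MISS, evict A. Cache (LRU->MRU): [H Q]
  11. access H: HIT. Cache (LRU->MRU): [Q H]
  12. access A: MISS, evict Q. Cache (LRU->MRU): [H A]
  13. access H: HIT. Cache (LRU->MRU): [A H]
  14. access H: HIT. Cache (LRU->MRU): [A H]
  15. access H: HIT. Cache (LRU->MRU): [A H]
  16. access A: HIT. Cache (LRU->MRU): [H A]
  17. access H: HIT. Cache (LRU->MRU): [A H]
  18. access H: HIT. Cache (LRU->MRU): [A H]
  19. access A: HIT. Cache (LRU->MRU): [H A]
  20. access S: MISS, evict H. Cache (LRU->MRU): [A S]
  21. access H: MISS, evict A. Cache (LRU->MRU): [S H]
  22. access H: HIT. Cache (LRU->MRU): [S H]
  23. access H: HIT. Cache (LRU->MRU): [S H]
  24. access V: MISS, evict S. Cache (LRU->MRU): [H V]
  25. access H: HIT. Cache (LRU->MRU): [V H]
  26. access S: MISS, evict V. Cache (LRU->MRU): [H S]
  27. access H: HIT. Cache (LRU->MRU): [S H]
  28. access S: HIT. Cache (LRU->MRU): [H S]
  29. access S: HIT. Cache (LRU->MRU): [H S]
  30. access Q: MISS, evict H. Cache (LRU->MRU): [S Q]
  31. access S: HIT. Cache (LRU->MRU): [Q S]
  32. access V: MISS, evict Q. Cache (LRU->MRU): [S V]
  33. access H: MISS, evict S. Cache (LRU->MRU): [V H]
  34. access H: HIT. Cache (LRU->MRU): [V H]
  35. access V: HIT. Cache (LRU->MRU): [H V]
Total: 24 hits, 11 misses, 9 evictions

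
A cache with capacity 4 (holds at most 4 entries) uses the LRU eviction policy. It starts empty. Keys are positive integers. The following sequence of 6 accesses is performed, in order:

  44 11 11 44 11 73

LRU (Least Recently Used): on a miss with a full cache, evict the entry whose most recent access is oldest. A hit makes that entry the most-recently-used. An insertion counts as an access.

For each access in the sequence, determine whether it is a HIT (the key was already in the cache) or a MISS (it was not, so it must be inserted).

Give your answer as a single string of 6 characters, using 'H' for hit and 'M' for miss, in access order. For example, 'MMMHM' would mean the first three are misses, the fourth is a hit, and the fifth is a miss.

Answer: MMHHHM

Derivation:
LRU simulation (capacity=4):
  1. access 44: MISS. Cache (LRU->MRU): [44]
  2. access 11: MISS. Cache (LRU->MRU): [44 11]
  3. access 11: HIT. Cache (LRU->MRU): [44 11]
  4. access 44: HIT. Cache (LRU->MRU): [11 44]
  5. access 11: HIT. Cache (LRU->MRU): [44 11]
  6. access 73: MISS. Cache (LRU->MRU): [44 11 73]
Total: 3 hits, 3 misses, 0 evictions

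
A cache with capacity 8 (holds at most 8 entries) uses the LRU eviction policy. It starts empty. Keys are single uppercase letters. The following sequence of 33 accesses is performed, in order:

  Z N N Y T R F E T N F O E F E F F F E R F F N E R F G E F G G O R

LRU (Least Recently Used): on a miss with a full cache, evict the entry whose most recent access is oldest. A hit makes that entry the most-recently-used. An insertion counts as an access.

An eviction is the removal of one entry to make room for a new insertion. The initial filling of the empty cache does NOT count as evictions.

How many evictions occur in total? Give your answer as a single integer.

LRU simulation (capacity=8):
  1. access Z: MISS. Cache (LRU->MRU): [Z]
  2. access N: MISS. Cache (LRU->MRU): [Z N]
  3. access N: HIT. Cache (LRU->MRU): [Z N]
  4. access Y: MISS. Cache (LRU->MRU): [Z N Y]
  5. access T: MISS. Cache (LRU->MRU): [Z N Y T]
  6. access R: MISS. Cache (LRU->MRU): [Z N Y T R]
  7. access F: MISS. Cache (LRU->MRU): [Z N Y T R F]
  8. access E: MISS. Cache (LRU->MRU): [Z N Y T R F E]
  9. access T: HIT. Cache (LRU->MRU): [Z N Y R F E T]
  10. access N: HIT. Cache (LRU->MRU): [Z Y R F E T N]
  11. access F: HIT. Cache (LRU->MRU): [Z Y R E T N F]
  12. access O: MISS. Cache (LRU->MRU): [Z Y R E T N F O]
  13. access E: HIT. Cache (LRU->MRU): [Z Y R T N F O E]
  14. access F: HIT. Cache (LRU->MRU): [Z Y R T N O E F]
  15. access E: HIT. Cache (LRU->MRU): [Z Y R T N O F E]
  16. access F: HIT. Cache (LRU->MRU): [Z Y R T N O E F]
  17. access F: HIT. Cache (LRU->MRU): [Z Y R T N O E F]
  18. access F: HIT. Cache (LRU->MRU): [Z Y R T N O E F]
  19. access E: HIT. Cache (LRU->MRU): [Z Y R T N O F E]
  20. access R: HIT. Cache (LRU->MRU): [Z Y T N O F E R]
  21. access F: HIT. Cache (LRU->MRU): [Z Y T N O E R F]
  22. access F: HIT. Cache (LRU->MRU): [Z Y T N O E R F]
  23. access N: HIT. Cache (LRU->MRU): [Z Y T O E R F N]
  24. access E: HIT. Cache (LRU->MRU): [Z Y T O R F N E]
  25. access R: HIT. Cache (LRU->MRU): [Z Y T O F N E R]
  26. access F: HIT. Cache (LRU->MRU): [Z Y T O N E R F]
  27. access G: MISS, evict Z. Cache (LRU->MRU): [Y T O N E R F G]
  28. access E: HIT. Cache (LRU->MRU): [Y T O N R F G E]
  29. access F: HIT. Cache (LRU->MRU): [Y T O N R G E F]
  30. access G: HIT. Cache (LRU->MRU): [Y T O N R E F G]
  31. access G: HIT. Cache (LRU->MRU): [Y T O N R E F G]
  32. access O: HIT. Cache (LRU->MRU): [Y T N R E F G O]
  33. access R: HIT. Cache (LRU->MRU): [Y T N E F G O R]
Total: 24 hits, 9 misses, 1 evictions

Answer: 1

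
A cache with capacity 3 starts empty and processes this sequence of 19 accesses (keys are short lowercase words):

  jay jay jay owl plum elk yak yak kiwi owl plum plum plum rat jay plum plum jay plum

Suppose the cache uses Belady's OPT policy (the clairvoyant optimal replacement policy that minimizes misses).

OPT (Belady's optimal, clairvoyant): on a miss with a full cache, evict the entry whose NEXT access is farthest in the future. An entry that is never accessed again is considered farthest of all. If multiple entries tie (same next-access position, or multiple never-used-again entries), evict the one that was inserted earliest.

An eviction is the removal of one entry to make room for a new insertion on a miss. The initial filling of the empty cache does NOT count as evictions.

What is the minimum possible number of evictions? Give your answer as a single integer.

OPT (Belady) simulation (capacity=3):
  1. access jay: MISS. Cache: [jay]
  2. access jay: HIT. Next use of jay: step 3. Cache: [jay]
  3. access jay: HIT. Next use of jay: step 15. Cache: [jay]
  4. access owl: MISS. Cache: [jay owl]
  5. access plum: MISS. Cache: [jay owl plum]
  6. access elk: MISS, evict jay (next use: step 15). Cache: [owl plum elk]
  7. access yak: MISS, evict elk (next use: never). Cache: [owl plum yak]
  8. access yak: HIT. Next use of yak: never. Cache: [owl plum yak]
  9. access kiwi: MISS, evict yak (next use: never). Cache: [owl plum kiwi]
  10. access owl: HIT. Next use of owl: never. Cache: [owl plum kiwi]
  11. access plum: HIT. Next use of plum: step 12. Cache: [owl plum kiwi]
  12. access plum: HIT. Next use of plum: step 13. Cache: [owl plum kiwi]
  13. access plum: HIT. Next use of plum: step 16. Cache: [owl plum kiwi]
  14. access rat: MISS, evict owl (next use: never). Cache: [plum kiwi rat]
  15. access jay: MISS, evict kiwi (next use: never). Cache: [plum rat jay]
  16. access plum: HIT. Next use of plum: step 17. Cache: [plum rat jay]
  17. access plum: HIT. Next use of plum: step 19. Cache: [plum rat jay]
  18. access jay: HIT. Next use of jay: never. Cache: [plum rat jay]
  19. access plum: HIT. Next use of plum: never. Cache: [plum rat jay]
Total: 11 hits, 8 misses, 5 evictions

Answer: 5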